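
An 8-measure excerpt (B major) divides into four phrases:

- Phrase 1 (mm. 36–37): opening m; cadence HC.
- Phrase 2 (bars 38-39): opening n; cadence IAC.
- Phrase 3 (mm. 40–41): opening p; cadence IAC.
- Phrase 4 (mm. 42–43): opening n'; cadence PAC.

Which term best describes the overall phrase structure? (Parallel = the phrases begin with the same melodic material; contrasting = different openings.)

Four phrases in two halves: the first half (mm. 36–39) ends with an imperfect authentic cadence, the second (bars 40–43) with a perfect authentic cadence — a large antecedent–consequent pair, i.e. a double period.
Phrase 3 begins with different material from phrase 1, making it contrasting.

contrasting double period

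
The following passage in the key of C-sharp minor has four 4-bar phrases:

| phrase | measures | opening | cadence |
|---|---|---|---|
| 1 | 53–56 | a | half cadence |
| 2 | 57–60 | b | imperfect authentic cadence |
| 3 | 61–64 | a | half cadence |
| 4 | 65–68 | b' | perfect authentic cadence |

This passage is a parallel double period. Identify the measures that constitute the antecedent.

In a double period the four phrases pair into a large antecedent (phrases 1–2, ending imperfect authentic cadence) and a large consequent (phrases 3–4, ending perfect authentic cadence). The antecedent spans bars 53-60.

measures 53–60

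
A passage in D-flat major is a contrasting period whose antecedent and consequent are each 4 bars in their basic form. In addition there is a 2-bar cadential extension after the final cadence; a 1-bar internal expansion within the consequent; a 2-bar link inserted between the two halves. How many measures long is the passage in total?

Basic contrasting period: 4 + 4 = 8 bars.
8 (basic form) + 2 (cadential extension) + 1 (internal expansion) + 2 (link) = 13.

13 measures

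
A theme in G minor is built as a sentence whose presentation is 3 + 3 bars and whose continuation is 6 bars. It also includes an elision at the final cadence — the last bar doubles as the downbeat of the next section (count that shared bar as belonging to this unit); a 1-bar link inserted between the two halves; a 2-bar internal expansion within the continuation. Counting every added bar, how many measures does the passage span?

15 measures

Basic sentence: 3 + 3 + 6 = 12 bars.
12 (basic form) + 1 (link) + 2 (internal expansion) = 15.
The elision shares a bar with the next section but does not change this unit's count.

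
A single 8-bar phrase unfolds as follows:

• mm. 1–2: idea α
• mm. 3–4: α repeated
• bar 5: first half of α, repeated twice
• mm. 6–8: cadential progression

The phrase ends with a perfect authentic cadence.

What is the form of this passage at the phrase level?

Basic idea (measures 1–2) + its repetition (mm. 3-4) form the presentation; fragmentation and cadence (measures 5–8) form the continuation — the 8-bar whole is a sentence.

sentence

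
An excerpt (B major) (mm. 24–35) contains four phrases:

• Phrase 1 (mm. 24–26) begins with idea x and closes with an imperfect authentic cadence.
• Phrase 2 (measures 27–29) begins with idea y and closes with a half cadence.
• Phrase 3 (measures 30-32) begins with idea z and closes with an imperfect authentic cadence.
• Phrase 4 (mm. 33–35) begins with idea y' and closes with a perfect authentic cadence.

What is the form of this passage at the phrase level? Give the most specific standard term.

contrasting double period

Four phrases in two halves: the first half (measures 24–29) ends with a half cadence, the second (bars 30–35) with a perfect authentic cadence — a large antecedent–consequent pair, i.e. a double period.
Phrase 3 begins with different material from phrase 1, making it contrasting.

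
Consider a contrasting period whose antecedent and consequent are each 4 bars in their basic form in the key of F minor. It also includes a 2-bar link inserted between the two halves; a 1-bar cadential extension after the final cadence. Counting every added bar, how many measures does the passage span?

Basic contrasting period: 4 + 4 = 8 bars.
8 (basic form) + 2 (link) + 1 (cadential extension) = 11.

11 measures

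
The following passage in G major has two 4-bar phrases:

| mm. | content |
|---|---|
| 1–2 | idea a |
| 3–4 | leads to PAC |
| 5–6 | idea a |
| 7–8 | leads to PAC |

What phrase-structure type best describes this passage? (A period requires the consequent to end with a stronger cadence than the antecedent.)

Both phrases have the same opening (a) and the same cadence (perfect authentic cadence): the second is a restatement, not a consequent, so this is a repeated phrase rather than a period.

repeated phrase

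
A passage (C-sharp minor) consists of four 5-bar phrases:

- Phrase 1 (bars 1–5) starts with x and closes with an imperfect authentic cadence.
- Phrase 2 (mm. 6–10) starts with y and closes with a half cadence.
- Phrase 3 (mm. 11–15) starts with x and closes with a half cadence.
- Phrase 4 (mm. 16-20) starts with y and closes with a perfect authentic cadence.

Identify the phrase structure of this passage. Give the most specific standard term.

parallel double period

Four phrases in two halves: the first half (mm. 1–10) ends with a half cadence, the second (bars 11–20) with a perfect authentic cadence — a large antecedent–consequent pair, i.e. a double period.
Phrase 3 begins with the same material as phrase 1, making it parallel.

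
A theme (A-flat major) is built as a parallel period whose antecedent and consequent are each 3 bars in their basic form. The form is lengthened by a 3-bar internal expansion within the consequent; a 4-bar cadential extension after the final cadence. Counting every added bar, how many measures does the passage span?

Basic parallel period: 3 + 3 = 6 bars.
6 (basic form) + 3 (internal expansion) + 4 (cadential extension) = 13.

13 measures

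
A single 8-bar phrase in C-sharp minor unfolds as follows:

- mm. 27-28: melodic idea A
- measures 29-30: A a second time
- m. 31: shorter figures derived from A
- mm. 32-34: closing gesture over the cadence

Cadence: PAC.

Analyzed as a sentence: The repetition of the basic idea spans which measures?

measures 29–30

The presentation of a sentence is the basic idea (bars 27-28) plus its repetition (measures 29-30); the repetition of the basic idea is therefore measures 29-30.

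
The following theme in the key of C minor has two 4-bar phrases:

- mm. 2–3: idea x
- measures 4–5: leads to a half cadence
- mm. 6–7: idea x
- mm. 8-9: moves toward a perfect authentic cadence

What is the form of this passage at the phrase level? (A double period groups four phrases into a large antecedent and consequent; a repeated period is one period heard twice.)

parallel period

Phrase 1 ends with a half cadence (weaker) and phrase 2 with a perfect authentic cadence (stronger): antecedent + consequent = a period.
The two phrases open with the same material (x / x), so the period is parallel.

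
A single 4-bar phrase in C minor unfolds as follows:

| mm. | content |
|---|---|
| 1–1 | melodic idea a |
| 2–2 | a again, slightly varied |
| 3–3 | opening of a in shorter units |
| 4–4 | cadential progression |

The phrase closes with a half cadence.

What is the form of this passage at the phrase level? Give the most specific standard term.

Basic idea (bar 1) + its repetition (m. 2) form the presentation; fragmentation and cadence (bars 3-4) form the continuation — the 4-bar whole is a sentence.

sentence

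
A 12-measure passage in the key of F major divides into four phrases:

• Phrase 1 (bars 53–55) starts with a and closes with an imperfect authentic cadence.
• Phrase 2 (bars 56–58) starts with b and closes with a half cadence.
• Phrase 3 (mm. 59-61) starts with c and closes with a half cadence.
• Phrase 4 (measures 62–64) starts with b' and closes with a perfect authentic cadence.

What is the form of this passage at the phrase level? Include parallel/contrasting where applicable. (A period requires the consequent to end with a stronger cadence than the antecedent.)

Four phrases in two halves: the first half (measures 53–58) ends with a half cadence, the second (mm. 59-64) with a perfect authentic cadence — a large antecedent–consequent pair, i.e. a double period.
Phrase 3 begins with different material from phrase 1, making it contrasting.

contrasting double period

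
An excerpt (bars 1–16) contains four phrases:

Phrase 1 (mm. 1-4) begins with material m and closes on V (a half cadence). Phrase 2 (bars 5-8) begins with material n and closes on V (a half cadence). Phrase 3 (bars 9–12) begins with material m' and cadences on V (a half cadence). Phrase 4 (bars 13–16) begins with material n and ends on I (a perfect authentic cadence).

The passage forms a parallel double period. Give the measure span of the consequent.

measures 9–16

In a double period the first pair of phrases (ending half cadence) is the large antecedent and the second pair (ending perfect authentic cadence) is the large consequent; the consequent is measures 9–16.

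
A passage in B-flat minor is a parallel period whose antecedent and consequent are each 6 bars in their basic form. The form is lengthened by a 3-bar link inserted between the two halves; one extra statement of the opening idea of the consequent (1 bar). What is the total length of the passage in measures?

16 measures

Basic parallel period: 6 + 6 = 12 bars.
12 (basic form) + 3 (link) + 1 (extra statement) = 16.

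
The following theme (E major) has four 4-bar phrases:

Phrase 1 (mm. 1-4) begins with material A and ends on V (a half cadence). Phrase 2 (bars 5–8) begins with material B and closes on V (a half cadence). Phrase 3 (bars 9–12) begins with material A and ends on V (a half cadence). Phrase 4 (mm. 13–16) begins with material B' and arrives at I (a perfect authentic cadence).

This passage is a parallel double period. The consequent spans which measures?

measures 9–16

In a double period the four phrases pair into a large antecedent (phrases 1–2, ending half cadence) and a large consequent (phrases 3–4, ending perfect authentic cadence). The consequent spans measures 9-16.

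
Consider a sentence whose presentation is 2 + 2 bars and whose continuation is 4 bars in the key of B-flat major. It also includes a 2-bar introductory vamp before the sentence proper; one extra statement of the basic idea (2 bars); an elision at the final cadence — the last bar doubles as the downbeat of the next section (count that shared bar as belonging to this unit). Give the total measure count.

12 measures

Basic sentence: 2 + 2 + 4 = 8 bars.
8 (basic form) + 2 (introduction) + 2 (extra statement) = 12.
The elision shares a bar with the next section but does not change this unit's count.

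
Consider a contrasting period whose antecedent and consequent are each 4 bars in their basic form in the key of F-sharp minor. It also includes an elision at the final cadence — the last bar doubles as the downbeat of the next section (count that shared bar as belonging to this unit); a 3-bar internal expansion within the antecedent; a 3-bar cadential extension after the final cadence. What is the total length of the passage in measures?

Basic contrasting period: 4 + 4 = 8 bars.
8 (basic form) + 3 (internal expansion) + 3 (cadential extension) = 14.
The elision shares a bar with the next section but does not change this unit's count.

14 measures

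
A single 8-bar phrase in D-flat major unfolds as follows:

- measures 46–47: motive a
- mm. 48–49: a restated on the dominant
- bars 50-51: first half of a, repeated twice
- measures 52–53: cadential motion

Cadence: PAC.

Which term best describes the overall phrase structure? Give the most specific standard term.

sentence

Basic idea (mm. 46-47) + its repetition (measures 48–49) form the presentation; fragmentation and cadence (bars 50–53) form the continuation — the 8-bar whole is a sentence.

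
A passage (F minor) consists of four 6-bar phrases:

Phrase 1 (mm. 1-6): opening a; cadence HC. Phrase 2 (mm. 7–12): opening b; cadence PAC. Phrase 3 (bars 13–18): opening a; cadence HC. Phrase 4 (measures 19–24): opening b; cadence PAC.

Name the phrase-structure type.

repeated period

The cadence pattern HC–PAC–HC–PAC is weak–strong twice, and phrases 3–4 restate phrases 1–2: a period heard twice, not a double period (which would end weakly at phrase 2).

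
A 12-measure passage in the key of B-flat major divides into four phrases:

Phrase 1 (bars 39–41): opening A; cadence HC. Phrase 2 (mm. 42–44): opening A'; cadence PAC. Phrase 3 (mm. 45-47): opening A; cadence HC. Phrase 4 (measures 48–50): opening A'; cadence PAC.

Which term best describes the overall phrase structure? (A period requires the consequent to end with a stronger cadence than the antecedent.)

repeated period

The cadence pattern HC–PAC–HC–PAC is weak–strong twice, and phrases 3–4 restate phrases 1–2: a period heard twice, not a double period (which would end weakly at phrase 2).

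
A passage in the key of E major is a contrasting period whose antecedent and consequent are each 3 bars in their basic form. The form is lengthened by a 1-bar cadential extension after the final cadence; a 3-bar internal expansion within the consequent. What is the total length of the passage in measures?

10 measures

Basic contrasting period: 3 + 3 = 6 bars.
6 (basic form) + 1 (cadential extension) + 3 (internal expansion) = 10.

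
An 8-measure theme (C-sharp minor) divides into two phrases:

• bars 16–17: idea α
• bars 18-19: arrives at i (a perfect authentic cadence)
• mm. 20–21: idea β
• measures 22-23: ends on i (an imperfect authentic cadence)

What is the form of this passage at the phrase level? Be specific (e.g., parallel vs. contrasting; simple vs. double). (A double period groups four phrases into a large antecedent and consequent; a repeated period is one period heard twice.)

phrase group

The second phrase closes with an imperfect authentic cadence, which is not stronger than the first phrase's perfect authentic cadence; without a weak→strong cadential pair there is no antecedent–consequent relationship, so this is a phrase group rather than a period.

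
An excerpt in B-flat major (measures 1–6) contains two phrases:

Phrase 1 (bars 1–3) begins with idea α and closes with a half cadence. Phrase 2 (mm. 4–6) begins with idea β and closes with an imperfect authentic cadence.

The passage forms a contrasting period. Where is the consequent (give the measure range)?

The antecedent is the phrase ending with the weaker cadence (half cadence, phrase 1) and the consequent the one ending more conclusively (imperfect authentic cadence, phrase 2); the consequent is mm. 4–6.

measures 4–6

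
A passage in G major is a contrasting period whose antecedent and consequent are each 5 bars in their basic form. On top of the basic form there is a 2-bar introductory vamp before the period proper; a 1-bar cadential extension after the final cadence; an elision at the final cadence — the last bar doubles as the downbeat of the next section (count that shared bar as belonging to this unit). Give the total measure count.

13 measures

Basic contrasting period: 5 + 5 = 10 bars.
10 (basic form) + 2 (introduction) + 1 (cadential extension) = 13.
The elision shares a bar with the next section but does not change this unit's count.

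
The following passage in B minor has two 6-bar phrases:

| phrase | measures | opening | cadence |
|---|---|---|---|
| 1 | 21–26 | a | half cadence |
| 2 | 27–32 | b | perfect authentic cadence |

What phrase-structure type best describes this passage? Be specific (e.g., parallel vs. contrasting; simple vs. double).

Phrase 1 ends with a half cadence (weaker) and phrase 2 with a perfect authentic cadence (stronger): antecedent + consequent = a period.
The two phrases open with different material (a / b), so the period is contrasting.

contrasting period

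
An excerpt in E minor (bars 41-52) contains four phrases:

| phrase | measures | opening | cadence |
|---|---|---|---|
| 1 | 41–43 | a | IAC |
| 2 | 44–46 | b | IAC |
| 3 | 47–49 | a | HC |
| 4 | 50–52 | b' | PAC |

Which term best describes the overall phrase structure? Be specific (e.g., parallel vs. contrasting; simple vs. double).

Four phrases in two halves: the first half (mm. 41–46) ends with an imperfect authentic cadence, the second (mm. 47-52) with a perfect authentic cadence — a large antecedent–consequent pair, i.e. a double period.
Phrase 3 begins with the same material as phrase 1, making it parallel.

parallel double period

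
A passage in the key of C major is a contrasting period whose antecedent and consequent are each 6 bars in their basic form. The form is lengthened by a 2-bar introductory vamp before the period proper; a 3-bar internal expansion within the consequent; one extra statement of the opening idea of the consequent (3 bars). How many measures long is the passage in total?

20 measures

Basic contrasting period: 6 + 6 = 12 bars.
12 (basic form) + 2 (introduction) + 3 (internal expansion) + 3 (extra statement) = 20.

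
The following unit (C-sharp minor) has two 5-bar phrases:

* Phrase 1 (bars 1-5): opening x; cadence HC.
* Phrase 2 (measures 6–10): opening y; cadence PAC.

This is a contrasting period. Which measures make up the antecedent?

measures 1–5

The phrase ending with the weaker cadence (half cadence) is the antecedent; the one ending more conclusively (perfect authentic cadence) is the consequent. The antecedent is measures 1–5.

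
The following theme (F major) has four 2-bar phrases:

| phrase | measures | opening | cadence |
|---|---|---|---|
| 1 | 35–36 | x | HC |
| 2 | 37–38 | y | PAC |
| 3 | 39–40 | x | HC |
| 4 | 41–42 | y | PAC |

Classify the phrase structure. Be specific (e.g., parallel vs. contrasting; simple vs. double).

repeated period

The cadence pattern HC–PAC–HC–PAC is weak–strong twice, and phrases 3–4 restate phrases 1–2: a period heard twice, not a double period (which would end weakly at phrase 2).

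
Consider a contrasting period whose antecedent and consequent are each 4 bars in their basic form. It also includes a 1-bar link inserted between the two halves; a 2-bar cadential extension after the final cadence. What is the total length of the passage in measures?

11 measures

Basic contrasting period: 4 + 4 = 8 bars.
8 (basic form) + 1 (link) + 2 (cadential extension) = 11.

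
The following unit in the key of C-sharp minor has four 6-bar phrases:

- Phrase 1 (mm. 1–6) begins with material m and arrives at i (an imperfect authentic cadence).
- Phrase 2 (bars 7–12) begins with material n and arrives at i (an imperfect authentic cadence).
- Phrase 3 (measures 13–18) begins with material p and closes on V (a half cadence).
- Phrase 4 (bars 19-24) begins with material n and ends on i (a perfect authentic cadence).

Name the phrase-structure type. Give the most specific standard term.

contrasting double period

Four phrases in two halves: the first half (bars 1–12) ends with an imperfect authentic cadence, the second (measures 13–24) with a perfect authentic cadence — a large antecedent–consequent pair, i.e. a double period.
Phrase 3 begins with different material from phrase 1, making it contrasting.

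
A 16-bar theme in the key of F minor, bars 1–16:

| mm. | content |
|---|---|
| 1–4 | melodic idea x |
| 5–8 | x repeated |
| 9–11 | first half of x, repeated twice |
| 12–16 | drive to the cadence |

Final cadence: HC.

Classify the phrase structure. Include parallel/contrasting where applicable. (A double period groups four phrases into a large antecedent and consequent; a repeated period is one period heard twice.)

Basic idea (bars 1-4) + its repetition (mm. 5-8) form the presentation; fragmentation and cadence (measures 9–16) form the continuation — the 16-bar whole is a sentence.

sentence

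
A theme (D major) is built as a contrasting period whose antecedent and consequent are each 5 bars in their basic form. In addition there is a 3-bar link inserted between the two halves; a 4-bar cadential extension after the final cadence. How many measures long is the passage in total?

Basic contrasting period: 5 + 5 = 10 bars.
10 (basic form) + 3 (link) + 4 (cadential extension) = 17.

17 measures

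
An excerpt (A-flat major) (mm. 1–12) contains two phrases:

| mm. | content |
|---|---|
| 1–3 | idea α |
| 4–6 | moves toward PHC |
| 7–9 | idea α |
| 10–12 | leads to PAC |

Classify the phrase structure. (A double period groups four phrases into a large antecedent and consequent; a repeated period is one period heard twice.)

parallel period

Phrase 1 ends with a Phrygian half cadence (weaker) and phrase 2 with a perfect authentic cadence (stronger): antecedent + consequent = a period.
The two phrases open with the same material (α / α), so the period is parallel.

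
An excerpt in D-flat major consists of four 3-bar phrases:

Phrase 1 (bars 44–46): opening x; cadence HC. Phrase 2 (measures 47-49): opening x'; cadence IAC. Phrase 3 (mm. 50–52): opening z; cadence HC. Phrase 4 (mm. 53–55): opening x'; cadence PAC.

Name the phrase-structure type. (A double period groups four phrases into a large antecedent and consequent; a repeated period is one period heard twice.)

contrasting double period

Four phrases in two halves: the first half (bars 44–49) ends with an imperfect authentic cadence, the second (mm. 50–55) with a perfect authentic cadence — a large antecedent–consequent pair, i.e. a double period.
Phrase 3 begins with different material from phrase 1, making it contrasting.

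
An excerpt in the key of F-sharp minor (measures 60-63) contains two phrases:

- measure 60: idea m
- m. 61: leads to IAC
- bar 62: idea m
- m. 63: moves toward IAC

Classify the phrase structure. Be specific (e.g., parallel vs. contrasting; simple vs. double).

Both phrases have the same opening (m) and the same cadence (imperfect authentic cadence): the second is a restatement, not a consequent, so this is a repeated phrase rather than a period.

repeated phrase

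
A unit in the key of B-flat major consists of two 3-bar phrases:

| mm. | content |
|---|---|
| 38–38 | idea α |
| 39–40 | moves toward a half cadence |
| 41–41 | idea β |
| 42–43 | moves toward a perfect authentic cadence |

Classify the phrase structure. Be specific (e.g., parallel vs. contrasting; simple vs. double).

Phrase 1 ends with a half cadence (weaker) and phrase 2 with a perfect authentic cadence (stronger): antecedent + consequent = a period.
The two phrases open with different material (α / β), so the period is contrasting.

contrasting period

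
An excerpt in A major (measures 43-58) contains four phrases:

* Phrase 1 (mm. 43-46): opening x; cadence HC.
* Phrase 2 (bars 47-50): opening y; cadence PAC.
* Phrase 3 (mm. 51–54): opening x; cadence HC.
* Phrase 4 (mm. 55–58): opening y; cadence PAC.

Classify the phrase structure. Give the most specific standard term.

The cadence pattern HC–PAC–HC–PAC is weak–strong twice, and phrases 3–4 restate phrases 1–2: a period heard twice, not a double period (which would end weakly at phrase 2).

repeated period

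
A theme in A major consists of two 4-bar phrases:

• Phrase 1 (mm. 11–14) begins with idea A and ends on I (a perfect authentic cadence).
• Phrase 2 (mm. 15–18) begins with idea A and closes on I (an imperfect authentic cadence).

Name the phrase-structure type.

The second phrase closes with an imperfect authentic cadence, which is not stronger than the first phrase's perfect authentic cadence; without a weak→strong cadential pair there is no antecedent–consequent relationship, so this is a phrase group rather than a period.

phrase group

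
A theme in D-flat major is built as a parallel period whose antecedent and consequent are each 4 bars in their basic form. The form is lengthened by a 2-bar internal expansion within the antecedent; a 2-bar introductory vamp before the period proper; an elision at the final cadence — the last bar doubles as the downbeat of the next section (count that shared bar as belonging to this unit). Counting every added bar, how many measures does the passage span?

12 measures

Basic parallel period: 4 + 4 = 8 bars.
8 (basic form) + 2 (internal expansion) + 2 (introduction) = 12.
The elision shares a bar with the next section but does not change this unit's count.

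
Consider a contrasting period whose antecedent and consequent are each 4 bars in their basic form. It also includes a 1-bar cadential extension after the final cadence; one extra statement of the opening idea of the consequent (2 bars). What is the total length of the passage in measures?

Basic contrasting period: 4 + 4 = 8 bars.
8 (basic form) + 1 (cadential extension) + 2 (extra statement) = 11.

11 measures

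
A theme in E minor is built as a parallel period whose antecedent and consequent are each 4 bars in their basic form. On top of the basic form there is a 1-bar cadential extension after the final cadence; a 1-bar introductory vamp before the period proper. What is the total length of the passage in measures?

Basic parallel period: 4 + 4 = 8 bars.
8 (basic form) + 1 (cadential extension) + 1 (introduction) = 10.

10 measures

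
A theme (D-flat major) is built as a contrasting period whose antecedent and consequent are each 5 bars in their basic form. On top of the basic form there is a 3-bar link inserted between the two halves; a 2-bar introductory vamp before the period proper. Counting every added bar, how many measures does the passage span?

15 measures

Basic contrasting period: 5 + 5 = 10 bars.
10 (basic form) + 3 (link) + 2 (introduction) = 15.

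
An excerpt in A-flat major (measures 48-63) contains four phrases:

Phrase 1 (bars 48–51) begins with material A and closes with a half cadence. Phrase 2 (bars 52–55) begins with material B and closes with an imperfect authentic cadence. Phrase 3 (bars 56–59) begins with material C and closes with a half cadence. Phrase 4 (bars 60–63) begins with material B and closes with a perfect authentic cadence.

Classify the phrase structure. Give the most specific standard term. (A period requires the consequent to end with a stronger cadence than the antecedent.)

contrasting double period

Four phrases in two halves: the first half (mm. 48-55) ends with an imperfect authentic cadence, the second (mm. 56-63) with a perfect authentic cadence — a large antecedent–consequent pair, i.e. a double period.
Phrase 3 begins with different material from phrase 1, making it contrasting.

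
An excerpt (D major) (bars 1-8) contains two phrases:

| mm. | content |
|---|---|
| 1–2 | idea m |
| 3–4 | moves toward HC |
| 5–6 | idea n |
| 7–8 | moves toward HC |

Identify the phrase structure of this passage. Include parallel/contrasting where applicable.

The second phrase closes with a half cadence, which is not stronger than the first phrase's half cadence; without a weak→strong cadential pair there is no antecedent–consequent relationship, so this is a phrase group rather than a period.

phrase group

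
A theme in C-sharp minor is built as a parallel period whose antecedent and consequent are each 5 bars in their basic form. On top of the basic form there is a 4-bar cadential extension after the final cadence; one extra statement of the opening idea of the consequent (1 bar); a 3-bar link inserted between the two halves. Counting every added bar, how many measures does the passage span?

Basic parallel period: 5 + 5 = 10 bars.
10 (basic form) + 4 (cadential extension) + 1 (extra statement) + 3 (link) = 18.

18 measures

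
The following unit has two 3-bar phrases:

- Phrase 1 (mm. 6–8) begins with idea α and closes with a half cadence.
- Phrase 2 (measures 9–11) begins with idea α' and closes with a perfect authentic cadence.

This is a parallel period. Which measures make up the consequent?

measures 9–11

The phrase ending with the weaker cadence (half cadence) is the antecedent; the one ending more conclusively (perfect authentic cadence) is the consequent. The consequent is measures 9–11.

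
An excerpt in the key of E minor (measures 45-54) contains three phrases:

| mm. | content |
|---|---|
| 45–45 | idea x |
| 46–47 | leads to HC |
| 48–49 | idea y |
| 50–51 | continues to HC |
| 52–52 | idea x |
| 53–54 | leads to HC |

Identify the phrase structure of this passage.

The final phrase closes with a half cadence, which is not stronger than the preceding half cadence; the 3 phrases lack an overall antecedent–consequent design and so form a phrase group.

phrase group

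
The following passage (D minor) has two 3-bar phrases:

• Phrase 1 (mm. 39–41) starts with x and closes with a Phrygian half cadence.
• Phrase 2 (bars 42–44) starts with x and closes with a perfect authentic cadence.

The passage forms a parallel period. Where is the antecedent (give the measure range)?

The antecedent is the phrase ending with the weaker cadence (Phrygian half cadence, phrase 1) and the consequent the one ending more conclusively (perfect authentic cadence, phrase 2); the antecedent is mm. 39-41.

measures 39–41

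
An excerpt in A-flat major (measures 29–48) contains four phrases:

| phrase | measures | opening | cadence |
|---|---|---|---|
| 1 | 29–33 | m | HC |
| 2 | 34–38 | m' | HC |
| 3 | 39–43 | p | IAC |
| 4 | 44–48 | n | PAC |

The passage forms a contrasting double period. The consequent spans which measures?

measures 39–48

In a double period the four phrases pair into a large antecedent (phrases 1–2, ending half cadence) and a large consequent (phrases 3–4, ending perfect authentic cadence). The consequent spans mm. 39–48.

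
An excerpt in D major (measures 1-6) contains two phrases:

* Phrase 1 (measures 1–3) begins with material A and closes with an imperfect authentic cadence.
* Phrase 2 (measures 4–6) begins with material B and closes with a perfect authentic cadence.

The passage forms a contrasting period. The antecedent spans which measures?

The antecedent is the phrase ending with the weaker cadence (imperfect authentic cadence, phrase 1) and the consequent the one ending more conclusively (perfect authentic cadence, phrase 2); the antecedent is mm. 1–3.

measures 1–3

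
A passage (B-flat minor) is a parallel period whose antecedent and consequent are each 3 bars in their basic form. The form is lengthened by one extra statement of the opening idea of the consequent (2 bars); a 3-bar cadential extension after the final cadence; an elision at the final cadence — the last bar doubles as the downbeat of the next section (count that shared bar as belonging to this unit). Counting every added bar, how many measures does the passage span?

Basic parallel period: 3 + 3 = 6 bars.
6 (basic form) + 2 (extra statement) + 3 (cadential extension) = 11.
The elision shares a bar with the next section but does not change this unit's count.

11 measures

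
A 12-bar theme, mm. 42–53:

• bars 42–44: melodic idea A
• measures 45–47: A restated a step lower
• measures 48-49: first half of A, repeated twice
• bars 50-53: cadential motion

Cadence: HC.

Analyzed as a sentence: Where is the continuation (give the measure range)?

measures 48–53

After the presentation (bars 42–47), the continuation covers the fragmentation through the cadence: mm. 48–53.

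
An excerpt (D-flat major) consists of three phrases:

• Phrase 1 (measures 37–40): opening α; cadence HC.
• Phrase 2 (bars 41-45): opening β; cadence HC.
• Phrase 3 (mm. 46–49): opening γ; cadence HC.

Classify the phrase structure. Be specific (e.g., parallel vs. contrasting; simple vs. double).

phrase group

The final phrase closes with a half cadence, which is not stronger than the preceding half cadence; the 3 phrases lack an overall antecedent–consequent design and so form a phrase group.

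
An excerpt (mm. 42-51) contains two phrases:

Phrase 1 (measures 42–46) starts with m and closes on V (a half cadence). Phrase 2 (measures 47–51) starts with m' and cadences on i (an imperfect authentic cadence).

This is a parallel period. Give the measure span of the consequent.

The phrase ending with the weaker cadence (half cadence) is the antecedent; the one ending more conclusively (imperfect authentic cadence) is the consequent. The consequent is measures 47–51.

measures 47–51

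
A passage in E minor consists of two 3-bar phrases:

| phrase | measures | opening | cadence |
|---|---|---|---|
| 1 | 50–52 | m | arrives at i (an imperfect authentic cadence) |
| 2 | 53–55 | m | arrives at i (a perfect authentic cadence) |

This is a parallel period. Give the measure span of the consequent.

measures 53–55

The phrase ending with the weaker cadence (imperfect authentic cadence) is the antecedent; the one ending more conclusively (perfect authentic cadence) is the consequent. The consequent is measures 53–55.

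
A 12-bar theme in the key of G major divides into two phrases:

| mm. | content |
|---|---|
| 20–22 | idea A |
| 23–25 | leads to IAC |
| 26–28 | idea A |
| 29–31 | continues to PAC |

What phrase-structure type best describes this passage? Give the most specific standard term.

parallel period

Phrase 1 ends with an imperfect authentic cadence (weaker) and phrase 2 with a perfect authentic cadence (stronger): antecedent + consequent = a period.
The two phrases open with the same material (A / A), so the period is parallel.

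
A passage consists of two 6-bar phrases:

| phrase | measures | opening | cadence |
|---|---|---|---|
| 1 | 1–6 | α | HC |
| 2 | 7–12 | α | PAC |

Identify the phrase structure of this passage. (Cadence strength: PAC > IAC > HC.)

parallel period

Phrase 1 ends with a half cadence (weaker) and phrase 2 with a perfect authentic cadence (stronger): antecedent + consequent = a period.
The two phrases open with the same material (α / α), so the period is parallel.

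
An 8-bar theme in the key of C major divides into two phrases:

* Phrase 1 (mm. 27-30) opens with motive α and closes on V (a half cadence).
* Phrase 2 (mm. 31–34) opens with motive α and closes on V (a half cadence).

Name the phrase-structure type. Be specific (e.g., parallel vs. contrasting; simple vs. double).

repeated phrase

Both phrases have the same opening (α) and the same cadence (half cadence): the second is a restatement, not a consequent, so this is a repeated phrase rather than a period.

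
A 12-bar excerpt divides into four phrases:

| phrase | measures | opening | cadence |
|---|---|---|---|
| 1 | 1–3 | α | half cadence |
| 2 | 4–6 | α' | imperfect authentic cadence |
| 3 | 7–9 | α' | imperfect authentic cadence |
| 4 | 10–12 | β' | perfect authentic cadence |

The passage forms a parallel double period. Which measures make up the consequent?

In a double period the first pair of phrases (ending imperfect authentic cadence) is the large antecedent and the second pair (ending perfect authentic cadence) is the large consequent; the consequent is measures 7–12.

measures 7–12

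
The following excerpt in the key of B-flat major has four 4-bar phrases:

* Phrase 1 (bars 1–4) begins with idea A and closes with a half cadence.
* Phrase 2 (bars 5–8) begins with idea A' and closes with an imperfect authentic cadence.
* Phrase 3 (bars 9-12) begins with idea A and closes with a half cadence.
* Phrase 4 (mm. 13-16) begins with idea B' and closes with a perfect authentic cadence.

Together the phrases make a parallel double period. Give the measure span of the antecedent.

measures 1–8

In a double period the first pair of phrases (ending imperfect authentic cadence) is the large antecedent and the second pair (ending perfect authentic cadence) is the large consequent; the antecedent is measures 1–8.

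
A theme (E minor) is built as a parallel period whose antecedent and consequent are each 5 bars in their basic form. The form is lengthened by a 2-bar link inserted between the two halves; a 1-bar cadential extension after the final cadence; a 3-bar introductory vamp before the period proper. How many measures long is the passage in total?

Basic parallel period: 5 + 5 = 10 bars.
10 (basic form) + 2 (link) + 1 (cadential extension) + 3 (introduction) = 16.

16 measures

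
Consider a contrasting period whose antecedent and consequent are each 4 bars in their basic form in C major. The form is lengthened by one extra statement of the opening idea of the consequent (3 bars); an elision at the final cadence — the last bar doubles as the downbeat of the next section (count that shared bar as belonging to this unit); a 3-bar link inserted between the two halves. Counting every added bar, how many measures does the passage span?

Basic contrasting period: 4 + 4 = 8 bars.
8 (basic form) + 3 (extra statement) + 3 (link) = 14.
The elision shares a bar with the next section but does not change this unit's count.

14 measures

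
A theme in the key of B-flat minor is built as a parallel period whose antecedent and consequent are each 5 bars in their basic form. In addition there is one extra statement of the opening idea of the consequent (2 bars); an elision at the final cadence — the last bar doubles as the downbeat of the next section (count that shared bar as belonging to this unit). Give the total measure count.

12 measures

Basic parallel period: 5 + 5 = 10 bars.
10 (basic form) + 2 (extra statement) = 12.
The elision shares a bar with the next section but does not change this unit's count.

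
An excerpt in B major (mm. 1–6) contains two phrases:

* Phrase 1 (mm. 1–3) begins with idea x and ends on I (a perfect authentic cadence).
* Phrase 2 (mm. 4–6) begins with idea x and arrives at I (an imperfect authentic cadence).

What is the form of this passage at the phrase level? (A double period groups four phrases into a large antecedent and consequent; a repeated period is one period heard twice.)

phrase group

The second phrase closes with an imperfect authentic cadence, which is not stronger than the first phrase's perfect authentic cadence; without a weak→strong cadential pair there is no antecedent–consequent relationship, so this is a phrase group rather than a period.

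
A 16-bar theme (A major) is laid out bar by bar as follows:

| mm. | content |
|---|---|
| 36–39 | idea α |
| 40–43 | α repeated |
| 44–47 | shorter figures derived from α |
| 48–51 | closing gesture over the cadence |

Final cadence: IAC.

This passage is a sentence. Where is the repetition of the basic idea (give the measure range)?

The presentation of a sentence is the basic idea (mm. 36–39) plus its repetition (mm. 40–43); the repetition of the basic idea is therefore mm. 40–43.

measures 40–43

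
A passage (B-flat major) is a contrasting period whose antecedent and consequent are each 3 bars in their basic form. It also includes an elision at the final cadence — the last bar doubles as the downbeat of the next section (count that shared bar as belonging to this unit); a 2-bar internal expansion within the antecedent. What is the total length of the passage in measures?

Basic contrasting period: 3 + 3 = 6 bars.
6 (basic form) + 2 (internal expansion) = 8.
The elision shares a bar with the next section but does not change this unit's count.

8 measures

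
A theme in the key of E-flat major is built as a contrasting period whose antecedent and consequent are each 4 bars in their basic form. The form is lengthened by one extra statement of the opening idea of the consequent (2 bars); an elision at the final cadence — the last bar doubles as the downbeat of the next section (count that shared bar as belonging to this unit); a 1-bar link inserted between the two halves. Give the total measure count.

11 measures

Basic contrasting period: 4 + 4 = 8 bars.
8 (basic form) + 2 (extra statement) + 1 (link) = 11.
The elision shares a bar with the next section but does not change this unit's count.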